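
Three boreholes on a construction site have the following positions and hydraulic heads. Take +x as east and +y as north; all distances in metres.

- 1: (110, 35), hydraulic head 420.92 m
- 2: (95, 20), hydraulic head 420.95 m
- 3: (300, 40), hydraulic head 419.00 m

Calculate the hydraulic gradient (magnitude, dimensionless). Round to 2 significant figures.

0.013

With h = a·x + b·y + c and 1 as origin, the differences give:
  (-15)·a + (-15)·b = +0.03
  190·a + 5·b = -1.92
Eliminate b (×5 and ×(-15), subtract): 2775·a = -28.650 → a = ∂h/∂x = -0.01032
Back-substitute: b = ∂h/∂y = +0.008324.
|∇h| = √(-0.01032² + 0.008324²) = 0.01326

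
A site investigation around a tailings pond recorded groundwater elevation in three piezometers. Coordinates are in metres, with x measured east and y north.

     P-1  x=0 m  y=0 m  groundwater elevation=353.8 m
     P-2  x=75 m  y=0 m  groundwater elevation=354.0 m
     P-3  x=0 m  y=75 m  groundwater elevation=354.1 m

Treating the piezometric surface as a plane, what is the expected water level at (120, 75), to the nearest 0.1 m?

∂h/∂x = (354.0 − 353.8) / (75 − 0) = +0.002667
∂h/∂y = (354.1 − 353.8) / (75 − 0) = +0.004000
h(120, 75) = 353.8 + (+0.002667)·(120) + (+0.004000)·(75) = 353.8 +0.320 +0.300 = 354.420 m.

354.4 m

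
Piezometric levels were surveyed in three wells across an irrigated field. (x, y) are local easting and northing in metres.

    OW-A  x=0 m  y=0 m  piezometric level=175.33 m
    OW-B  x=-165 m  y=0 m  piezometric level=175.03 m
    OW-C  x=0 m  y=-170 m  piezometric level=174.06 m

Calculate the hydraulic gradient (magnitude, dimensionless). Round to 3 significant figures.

0.00769

∂h/∂x = (175.03 − 175.33) / (-165 − 0) = +0.001818
∂h/∂y = (174.06 − 175.33) / (-170 − 0) = +0.007471
|∇h| = √(0.001818² + 0.007471²) = 0.007689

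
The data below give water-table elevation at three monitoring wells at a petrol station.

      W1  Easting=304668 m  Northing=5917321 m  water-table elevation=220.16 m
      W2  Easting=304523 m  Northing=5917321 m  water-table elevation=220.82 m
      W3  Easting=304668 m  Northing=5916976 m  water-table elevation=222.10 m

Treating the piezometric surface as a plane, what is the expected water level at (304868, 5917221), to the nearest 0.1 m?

219.8 m

∂h/∂x = (220.82 − 220.16) / (304523 − 304668) = -0.004552
∂h/∂y = (222.10 − 220.16) / (5916976 − 5917321) = -0.005623
h(304868, 5917221) = 220.16 + (-0.004552)·(200) + (-0.005623)·(-100) = 220.16 -0.910 +0.562 = 219.812 m.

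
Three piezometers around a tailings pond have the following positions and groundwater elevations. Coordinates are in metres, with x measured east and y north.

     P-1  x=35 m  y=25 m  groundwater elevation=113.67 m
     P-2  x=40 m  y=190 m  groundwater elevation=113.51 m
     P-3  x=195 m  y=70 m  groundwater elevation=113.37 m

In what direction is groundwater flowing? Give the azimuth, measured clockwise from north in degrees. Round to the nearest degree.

060°

With h = a·x + b·y + c and P-1 as origin, the differences give:
  5·a + 165·b = -0.16
  160·a + 45·b = -0.30
Eliminate b (×45 and ×165, subtract): -26175·a = 42.300 → a = ∂h/∂x = -0.001616
Back-substitute: b = ∂h/∂y = -0.0009207.
Flow direction (−∇h) has components (+0.001616 E, +0.0009207 N).
Azimuth = atan2(E, N) = atan2(+0.001616, +0.0009207) = 60.3° ≈ 060°.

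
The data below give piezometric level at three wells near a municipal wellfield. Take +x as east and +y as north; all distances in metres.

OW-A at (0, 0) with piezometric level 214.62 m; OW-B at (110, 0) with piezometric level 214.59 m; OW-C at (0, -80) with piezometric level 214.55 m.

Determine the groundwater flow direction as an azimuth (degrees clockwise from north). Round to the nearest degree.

163°

∂h/∂x = (214.59 − 214.62) / (110 − 0) = -0.0002727
∂h/∂y = (214.55 − 214.62) / (-80 − 0) = +0.0008750
Flow direction (−∇h) has components (+0.0002727 E, -0.0008750 N).
Azimuth = atan2(E, N) = atan2(+0.0002727, -0.0008750) = 162.7° ≈ 163°.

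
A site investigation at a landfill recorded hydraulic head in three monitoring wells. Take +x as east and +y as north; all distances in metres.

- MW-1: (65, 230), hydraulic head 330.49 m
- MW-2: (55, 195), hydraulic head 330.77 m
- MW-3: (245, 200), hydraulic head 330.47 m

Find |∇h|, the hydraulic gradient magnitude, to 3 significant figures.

Three-point gradient (reference MW-1): Δ to MW-2 = (-10, -35, +0.28), Δ to MW-3 = (180, -30, -0.02).
∂h/∂x = -0.001379, ∂h/∂y = -0.007606 (det = 6600).
|∇h| = √(-0.001379² + -0.007606²) = 0.00773

0.00773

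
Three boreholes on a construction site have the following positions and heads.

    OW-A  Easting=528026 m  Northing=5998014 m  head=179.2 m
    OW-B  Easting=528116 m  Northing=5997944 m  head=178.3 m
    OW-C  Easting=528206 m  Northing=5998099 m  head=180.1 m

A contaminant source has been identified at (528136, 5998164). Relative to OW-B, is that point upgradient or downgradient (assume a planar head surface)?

upgradient

With h = a·x + b·y + c and OW-A as origin, the differences give:
  90·a + (-70)·b = -0.9
  180·a + 85·b = +0.9
Eliminate b (×85 and ×(-70), subtract): 20250·a = -13.50 → a = ∂h/∂x = -0.0006667
Back-substitute: b = ∂h/∂y = +0.01200.
Head at (528136, 5998164) = 179.2 + (-0.0006667)·(110) + (+0.01200)·(150) = 180.93 m.
That is higher than the 178.3 m at OW-B, so the point is upgradient.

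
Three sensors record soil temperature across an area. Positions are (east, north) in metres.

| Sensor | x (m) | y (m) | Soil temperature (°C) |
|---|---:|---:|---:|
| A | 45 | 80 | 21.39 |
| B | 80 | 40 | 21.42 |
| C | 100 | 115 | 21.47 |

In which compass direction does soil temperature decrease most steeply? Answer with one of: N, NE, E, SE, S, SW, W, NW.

W

With T = a·x + b·y + c and A as origin, the differences give:
  35·a + (-40)·b = +0.03
  55·a + 35·b = +0.08
Eliminate b (×35 and ×(-40), subtract): 3425·a = 4.250 → a = ∂T/∂x = +0.001241
Back-substitute: b = ∂T/∂y = +0.0003358.
Steepest decrease is along −∇f = (-0.001241 E, -0.0003358 N) → west.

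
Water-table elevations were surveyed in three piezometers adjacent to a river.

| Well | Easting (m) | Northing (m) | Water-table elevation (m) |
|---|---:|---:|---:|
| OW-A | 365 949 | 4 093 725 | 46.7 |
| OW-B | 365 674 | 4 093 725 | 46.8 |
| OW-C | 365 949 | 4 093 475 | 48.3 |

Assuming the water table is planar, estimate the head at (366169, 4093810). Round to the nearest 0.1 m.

46.1 m

∂h/∂x = (46.8 − 46.7) / (365674 − 365949) = -0.0003636
∂h/∂y = (48.3 − 46.7) / (4093475 − 4093725) = -0.006400
h(366169, 4093810) = 46.7 + (-0.0003636)·(220) + (-0.006400)·(85) = 46.7 -0.080 -0.544 = 46.076 m.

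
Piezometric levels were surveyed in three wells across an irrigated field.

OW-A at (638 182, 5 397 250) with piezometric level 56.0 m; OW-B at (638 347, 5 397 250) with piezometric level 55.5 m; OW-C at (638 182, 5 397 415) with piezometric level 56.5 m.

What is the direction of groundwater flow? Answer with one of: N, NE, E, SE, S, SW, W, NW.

∂h/∂x = (55.5 − 56.0) / (638347 − 638182) = -0.003030
∂h/∂y = (56.5 − 56.0) / (5397415 − 5397250) = +0.003030
Flow = −∇h = (+0.003030 east, -0.003030 north), which points southeast.

SE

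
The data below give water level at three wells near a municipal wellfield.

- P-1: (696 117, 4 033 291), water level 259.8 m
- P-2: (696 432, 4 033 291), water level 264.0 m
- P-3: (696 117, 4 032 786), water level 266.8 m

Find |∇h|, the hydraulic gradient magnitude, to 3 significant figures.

0.0192

∂h/∂x = (264.0 − 259.8) / (696432 − 696117) = +0.01333
∂h/∂y = (266.8 − 259.8) / (4032786 − 4033291) = -0.01386
|∇h| = √(0.01333² + -0.01386²) = 0.01923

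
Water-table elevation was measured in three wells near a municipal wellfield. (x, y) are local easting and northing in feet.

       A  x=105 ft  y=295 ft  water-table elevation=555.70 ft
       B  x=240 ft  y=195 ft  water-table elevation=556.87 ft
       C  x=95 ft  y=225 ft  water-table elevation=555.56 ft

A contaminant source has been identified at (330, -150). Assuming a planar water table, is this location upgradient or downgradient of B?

upgradient

Differences from A: to B (Δx, Δy, Δh) = (135, -100, +1.17); to C = (-10, -70, -0.14).
Determinant of the coordinate differences = 135·(-70) − (-10)·(-100) = -10450.
∂h/∂x = [(+1.17)·(-70) − (-0.14)·(-100)] / -10450 = +0.009177
∂h/∂y = [135·(-0.14) − (-10)·(+1.17)] / -10450 = +0.0006890
Head at (330, -150) = 555.70 + (+0.009177)·(225) + (+0.0006890)·(-445) = 557.46 ft.
That is higher than the 556.87 ft at B, so the point is upgradient.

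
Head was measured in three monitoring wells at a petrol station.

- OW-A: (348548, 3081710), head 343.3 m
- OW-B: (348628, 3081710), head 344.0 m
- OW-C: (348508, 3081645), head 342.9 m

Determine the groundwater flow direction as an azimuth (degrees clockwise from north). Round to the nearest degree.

With h = a·x + b·y + c and OW-A as origin, the differences give:
  80·a + 0·b = +0.7
  (-40)·a + (-65)·b = -0.4
Eliminate b (×(-65) and ×0, subtract): -5200·a = -45.50 → a = ∂h/∂x = +0.008750
Back-substitute: b = ∂h/∂y = +0.0007692.
Flow direction (−∇h) has components (-0.008750 E, -0.0007692 N).
Azimuth = atan2(E, N) = atan2(-0.008750, -0.0007692) = 265.0° ≈ 265°.

265°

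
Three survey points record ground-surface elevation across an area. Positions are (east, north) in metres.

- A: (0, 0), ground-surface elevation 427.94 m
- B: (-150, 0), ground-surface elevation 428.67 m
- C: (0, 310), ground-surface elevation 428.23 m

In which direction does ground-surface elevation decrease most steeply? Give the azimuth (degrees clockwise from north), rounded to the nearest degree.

101°

∂z/∂x = (428.67 − 427.94) / (-150 − 0) = -0.004867
∂z/∂y = (428.23 − 427.94) / (310 − 0) = +0.0009355
Steepest decrease is along −∇f: components (+0.004867 E, -0.0009355 N).
Azimuth = atan2(+0.004867, -0.0009355) = 100.9° ≈ 101°.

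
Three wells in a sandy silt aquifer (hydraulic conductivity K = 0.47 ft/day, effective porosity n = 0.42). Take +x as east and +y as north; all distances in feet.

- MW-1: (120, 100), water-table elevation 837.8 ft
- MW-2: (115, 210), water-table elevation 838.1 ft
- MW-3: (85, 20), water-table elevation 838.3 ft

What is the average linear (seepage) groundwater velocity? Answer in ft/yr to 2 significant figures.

7.6 ft/yr

Three-point gradient (reference MW-1): Δ to MW-2 = (-5, 110, +0.3), Δ to MW-3 = (-35, -80, +0.5).
∂h/∂x = -0.01859, ∂h/∂y = +0.001882 (det = 4250).
|∇h| = √(-0.01859² + 0.001882²) = 0.01869
Seepage velocity v = K·i/n = 0.47 × 0.01869 / 0.42 = 0.02091 ft/day = 7.637 ft/yr.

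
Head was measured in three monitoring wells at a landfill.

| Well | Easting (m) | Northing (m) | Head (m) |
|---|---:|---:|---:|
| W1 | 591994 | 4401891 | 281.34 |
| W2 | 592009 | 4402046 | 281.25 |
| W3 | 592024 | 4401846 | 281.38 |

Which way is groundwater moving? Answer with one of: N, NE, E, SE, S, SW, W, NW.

With h = a·x + b·y + c and W1 as origin, the differences give:
  15·a + 155·b = -0.09
  30·a + (-45)·b = +0.04
Eliminate b (×(-45) and ×155, subtract): -5325·a = -2.150 → a = ∂h/∂x = +0.0004038
Back-substitute: b = ∂h/∂y = -0.0006197.
Flow = −∇h = (-0.0004038 east, +0.0006197 north), which points northwest.

NW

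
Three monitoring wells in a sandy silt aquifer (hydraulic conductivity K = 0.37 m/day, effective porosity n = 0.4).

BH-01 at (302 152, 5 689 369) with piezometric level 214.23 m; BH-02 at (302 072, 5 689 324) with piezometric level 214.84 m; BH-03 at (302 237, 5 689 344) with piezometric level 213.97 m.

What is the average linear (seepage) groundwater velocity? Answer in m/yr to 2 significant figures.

Taking BH-01 as reference: BH-02−BH-01 = (-80, -45, +0.61); BH-03−BH-01 = (85, -25, -0.26).
Solve a·Δx + b·Δy = Δh: det = (-80)·(-25) − 85·(-45) = 5825.
∂h/∂x = [(+0.61)·(-25) − (-0.26)·(-45)] / 5825 = -0.004627
∂h/∂y = [(-80)·(-0.26) − 85·(+0.61)] / 5825 = -0.005330
|∇h| = √(-0.004627² + -0.005330²) = 0.007058
Seepage velocity v = K·i/n = 0.37 × 0.007058 / 0.4 = 0.006529 m/day = 2.385 m/yr.

2.4 m/yr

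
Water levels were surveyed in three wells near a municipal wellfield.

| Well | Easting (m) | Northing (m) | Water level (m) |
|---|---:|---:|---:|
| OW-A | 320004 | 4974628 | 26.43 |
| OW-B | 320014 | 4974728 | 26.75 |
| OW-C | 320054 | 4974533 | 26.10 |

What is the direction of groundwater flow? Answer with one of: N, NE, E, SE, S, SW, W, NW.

Differences from OW-A: to OW-B (Δx, Δy, Δh) = (10, 100, +0.32); to OW-C = (50, -95, -0.33).
Solve a·Δx + b·Δy = Δh: det = 10·(-95) − 50·100 = -5950.
∂h/∂x = [(+0.32)·(-95) − (-0.33)·100] / -5950 = -0.0004370
∂h/∂y = [10·(-0.33) − 50·(+0.32)] / -5950 = +0.003244
Flow = −∇h = (+0.0004370 east, -0.003244 north), which points south.

S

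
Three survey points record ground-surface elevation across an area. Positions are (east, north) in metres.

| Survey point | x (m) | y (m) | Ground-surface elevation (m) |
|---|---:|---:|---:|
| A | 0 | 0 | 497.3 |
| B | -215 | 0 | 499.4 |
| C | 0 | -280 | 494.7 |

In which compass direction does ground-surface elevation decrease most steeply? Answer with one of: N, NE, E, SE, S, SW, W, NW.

∂z/∂x = (499.4 − 497.3) / (-215 − 0) = -0.009767
∂z/∂y = (494.7 − 497.3) / (-280 − 0) = +0.009286
Steepest decrease is along −∇f = (+0.009767 E, -0.009286 N) → southeast.

SE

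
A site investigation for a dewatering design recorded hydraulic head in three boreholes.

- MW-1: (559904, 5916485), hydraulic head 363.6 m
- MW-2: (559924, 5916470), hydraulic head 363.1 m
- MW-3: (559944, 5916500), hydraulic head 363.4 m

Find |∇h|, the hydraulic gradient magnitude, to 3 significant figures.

Taking MW-1 as reference: MW-2−MW-1 = (20, -15, -0.5); MW-3−MW-1 = (40, 15, -0.2).
Solve a·Δx + b·Δy = Δh: det = 20·15 − 40·(-15) = 900.
∂h/∂x = [(-0.5)·15 − (-0.2)·(-15)] / 900 = -0.01167
∂h/∂y = [20·(-0.2) − 40·(-0.5)] / 900 = +0.01778
|∇h| = √(-0.01167² + 0.01778²) = 0.02127

0.0213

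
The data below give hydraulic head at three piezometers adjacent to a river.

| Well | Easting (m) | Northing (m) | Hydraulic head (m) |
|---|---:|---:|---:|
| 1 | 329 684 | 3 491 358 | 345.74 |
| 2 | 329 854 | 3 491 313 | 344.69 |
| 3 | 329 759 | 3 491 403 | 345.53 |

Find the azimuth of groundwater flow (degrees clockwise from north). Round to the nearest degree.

With h = a·x + b·y + c and 1 as origin, the differences give:
  170·a + (-45)·b = -1.05
  75·a + 45·b = -0.21
Eliminate b (×45 and ×(-45), subtract): 11025·a = -56.700 → a = ∂h/∂x = -0.005143
Back-substitute: b = ∂h/∂y = +0.003905.
Flow direction (−∇h) has components (+0.005143 E, -0.003905 N).
Azimuth = atan2(E, N) = atan2(+0.005143, -0.003905) = 127.2° ≈ 127°.

127°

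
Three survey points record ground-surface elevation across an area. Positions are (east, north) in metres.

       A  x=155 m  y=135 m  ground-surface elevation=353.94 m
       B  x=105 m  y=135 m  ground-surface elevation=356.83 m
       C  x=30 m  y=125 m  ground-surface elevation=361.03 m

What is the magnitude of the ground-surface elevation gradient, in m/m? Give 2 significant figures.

0.059 m/m

Three-point gradient (reference A): Δ to B = (-50, 0, +2.89), Δ to C = (-125, -10, +7.09).
∂z/∂x = -0.05780, ∂z/∂y = +0.01350 (det = 500).
|∇f| = √(-0.05780² + 0.01350²) = 0.05936 m/m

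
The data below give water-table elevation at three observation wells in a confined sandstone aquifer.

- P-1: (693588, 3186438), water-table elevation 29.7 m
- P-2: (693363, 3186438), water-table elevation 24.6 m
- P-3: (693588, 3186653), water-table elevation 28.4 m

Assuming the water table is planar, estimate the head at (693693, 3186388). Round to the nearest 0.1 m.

32.4 m

∂h/∂x = (24.6 − 29.7) / (693363 − 693588) = +0.02267
∂h/∂y = (28.4 − 29.7) / (3186653 − 3186438) = -0.006047
h(693693, 3186388) = 29.7 + (+0.02267)·(105) + (-0.006047)·(-50) = 29.7 +2.380 +0.302 = 32.382 m.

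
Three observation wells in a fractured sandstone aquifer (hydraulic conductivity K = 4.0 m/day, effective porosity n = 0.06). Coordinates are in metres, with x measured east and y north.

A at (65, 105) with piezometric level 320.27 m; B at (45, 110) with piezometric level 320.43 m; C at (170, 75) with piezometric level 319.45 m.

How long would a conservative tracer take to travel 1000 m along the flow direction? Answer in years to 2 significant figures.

3.8 years

Taking A as reference: B−A = (-20, 5, +0.16); C−A = (105, -30, -0.82).
Determinant of the coordinate differences = (-20)·(-30) − 105·5 = 75.
∂h/∂x = [(+0.16)·(-30) − (-0.82)·5] / 75 = -0.009333
∂h/∂y = [(-20)·(-0.82) − 105·(+0.16)] / 75 = -0.005333
|∇h| = √(-0.009333² + -0.005333²) = 0.01075
Seepage velocity v = K·i/n = 4.0 × 0.01075 / 0.06 = 0.7167 m/day.
t = 1000 / 0.7167 = 1395 days = 3.82 years.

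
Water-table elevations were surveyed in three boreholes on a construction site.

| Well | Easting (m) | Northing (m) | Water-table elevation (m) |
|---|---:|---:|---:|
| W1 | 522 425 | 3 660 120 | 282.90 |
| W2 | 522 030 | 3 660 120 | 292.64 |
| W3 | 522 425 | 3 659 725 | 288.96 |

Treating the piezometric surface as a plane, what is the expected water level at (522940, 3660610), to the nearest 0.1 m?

262.7 m

∂h/∂x = (292.64 − 282.90) / (522030 − 522425) = -0.02466
∂h/∂y = (288.96 − 282.90) / (3659725 − 3660120) = -0.01534
h(522940, 3660610) = 282.90 + (-0.02466)·(515) + (-0.01534)·(490) = 282.90 -12.699 -7.517 = 262.684 m.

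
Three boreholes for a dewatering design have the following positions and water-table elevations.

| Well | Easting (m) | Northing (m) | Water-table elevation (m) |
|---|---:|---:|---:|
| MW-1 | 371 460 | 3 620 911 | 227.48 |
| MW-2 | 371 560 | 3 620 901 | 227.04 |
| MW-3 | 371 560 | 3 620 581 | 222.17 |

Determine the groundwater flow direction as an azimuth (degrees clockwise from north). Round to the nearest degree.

Three-point gradient (reference MW-1): Δ to MW-2 = (100, -10, -0.44), Δ to MW-3 = (100, -330, -5.31).
∂h/∂x = -0.002878, ∂h/∂y = +0.01522 (det = -32000).
Flow direction (−∇h) has components (+0.002878 E, -0.01522 N).
Azimuth = atan2(E, N) = atan2(+0.002878, -0.01522) = 169.3° ≈ 169°.

169°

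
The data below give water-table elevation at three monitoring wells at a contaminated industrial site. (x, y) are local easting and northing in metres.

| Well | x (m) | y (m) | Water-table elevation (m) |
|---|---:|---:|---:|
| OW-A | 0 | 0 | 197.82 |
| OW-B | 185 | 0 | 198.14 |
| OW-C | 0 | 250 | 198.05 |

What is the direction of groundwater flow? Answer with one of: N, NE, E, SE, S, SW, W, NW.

∂h/∂x = (198.14 − 197.82) / (185 − 0) = +0.001730
∂h/∂y = (198.05 − 197.82) / (250 − 0) = +0.0009200
Flow = −∇h = (-0.001730 east, -0.0009200 north), which points southwest.

SW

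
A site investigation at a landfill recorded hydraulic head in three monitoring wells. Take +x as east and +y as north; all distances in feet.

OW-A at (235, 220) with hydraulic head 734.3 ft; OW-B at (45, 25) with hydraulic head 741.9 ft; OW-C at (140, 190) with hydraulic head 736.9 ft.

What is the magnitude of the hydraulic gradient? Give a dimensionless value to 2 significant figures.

0.028

With h = a·x + b·y + c and OW-A as origin, the differences give:
  (-190)·a + (-195)·b = +7.6
  (-95)·a + (-30)·b = +2.6
Eliminate b (×(-30) and ×(-195), subtract): -12825·a = 279.00 → a = ∂h/∂x = -0.02175
Back-substitute: b = ∂h/∂y = -0.01778.
|∇h| = √(-0.02175² + -0.01778²) = 0.02809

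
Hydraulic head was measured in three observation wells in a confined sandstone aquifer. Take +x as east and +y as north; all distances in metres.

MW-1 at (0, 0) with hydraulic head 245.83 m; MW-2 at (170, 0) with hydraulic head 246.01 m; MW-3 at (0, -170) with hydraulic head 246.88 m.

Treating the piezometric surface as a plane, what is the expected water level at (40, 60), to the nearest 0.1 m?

245.5 m

∂h/∂x = (246.01 − 245.83) / (170 − 0) = +0.001059
∂h/∂y = (246.88 − 245.83) / (-170 − 0) = -0.006176
h(40, 60) = 245.83 + (+0.001059)·(40) + (-0.006176)·(60) = 245.83 +0.042 -0.371 = 245.502 m.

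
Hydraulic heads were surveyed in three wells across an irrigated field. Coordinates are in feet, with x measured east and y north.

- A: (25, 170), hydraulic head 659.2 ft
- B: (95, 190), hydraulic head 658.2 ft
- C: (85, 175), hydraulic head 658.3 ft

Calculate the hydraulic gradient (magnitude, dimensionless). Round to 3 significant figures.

Three-point gradient (reference A): Δ to B = (70, 20, -1.0), Δ to C = (60, 5, -0.9).
∂h/∂x = -0.01529, ∂h/∂y = +0.003529 (det = -850).
|∇h| = √(-0.01529² + 0.003529²) = 0.01569

0.0157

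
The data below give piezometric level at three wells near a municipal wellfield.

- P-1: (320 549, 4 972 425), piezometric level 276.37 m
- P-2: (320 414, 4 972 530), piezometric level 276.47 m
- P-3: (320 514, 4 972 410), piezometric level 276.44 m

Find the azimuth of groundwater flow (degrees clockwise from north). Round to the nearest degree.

With h = a·x + b·y + c and P-1 as origin, the differences give:
  (-135)·a + 105·b = +0.10
  (-35)·a + (-15)·b = +0.07
Eliminate b (×(-15) and ×105, subtract): 5700·a = -8.850 → a = ∂h/∂x = -0.001553
Back-substitute: b = ∂h/∂y = -0.001044.
Flow direction (−∇h) has components (+0.001553 E, +0.001044 N).
Azimuth = atan2(E, N) = atan2(+0.001553, +0.001044) = 56.1° ≈ 056°.

056°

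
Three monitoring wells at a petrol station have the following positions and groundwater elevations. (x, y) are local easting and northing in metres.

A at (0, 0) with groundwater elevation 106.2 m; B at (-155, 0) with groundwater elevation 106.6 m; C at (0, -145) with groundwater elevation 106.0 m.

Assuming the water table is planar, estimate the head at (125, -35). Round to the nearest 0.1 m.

∂h/∂x = (106.6 − 106.2) / (-155 − 0) = -0.002581
∂h/∂y = (106.0 − 106.2) / (-145 − 0) = +0.001379
h(125, -35) = 106.2 + (-0.002581)·(125) + (+0.001379)·(-35) = 106.2 -0.323 -0.048 = 105.829 m.

105.8 m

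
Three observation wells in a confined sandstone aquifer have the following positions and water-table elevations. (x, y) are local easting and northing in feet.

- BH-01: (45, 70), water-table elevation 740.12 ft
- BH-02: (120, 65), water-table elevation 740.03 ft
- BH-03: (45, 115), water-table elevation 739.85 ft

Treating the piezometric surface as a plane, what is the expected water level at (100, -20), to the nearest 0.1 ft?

With h = a·x + b·y + c and BH-01 as origin, the differences give:
  75·a + (-5)·b = -0.09
  0·a + 45·b = -0.27
Eliminate b (×45 and ×(-5), subtract): 3375·a = -5.400 → a = ∂h/∂x = -0.001600
Back-substitute: b = ∂h/∂y = -0.006000.
h(100, -20) = 740.12 + (-0.001600)·(55) + (-0.006000)·(-90) = 740.12 -0.088 +0.540 = 740.572 ft.

740.6 ft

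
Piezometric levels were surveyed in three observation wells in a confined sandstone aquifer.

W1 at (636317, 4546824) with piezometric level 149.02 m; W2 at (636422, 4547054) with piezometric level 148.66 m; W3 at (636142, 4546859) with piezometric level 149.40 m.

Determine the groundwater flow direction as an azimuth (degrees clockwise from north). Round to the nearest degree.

With h = a·x + b·y + c and W1 as origin, the differences give:
  105·a + 230·b = -0.36
  (-175)·a + 35·b = +0.38
Eliminate b (×35 and ×230, subtract): 43925·a = -100.000 → a = ∂h/∂x = -0.002277
Back-substitute: b = ∂h/∂y = -0.0005259.
Flow direction (−∇h) has components (+0.002277 E, +0.0005259 N).
Azimuth = atan2(E, N) = atan2(+0.002277, +0.0005259) = 77.0° ≈ 077°.

077°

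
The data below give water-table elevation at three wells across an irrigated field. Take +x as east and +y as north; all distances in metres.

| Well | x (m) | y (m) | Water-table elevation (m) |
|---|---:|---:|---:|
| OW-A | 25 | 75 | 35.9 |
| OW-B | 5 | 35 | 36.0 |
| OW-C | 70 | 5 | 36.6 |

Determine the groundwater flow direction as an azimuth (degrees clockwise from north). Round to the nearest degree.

311°

Differences from OW-A: to OW-B (Δx, Δy, Δh) = (-20, -40, +0.1); to OW-C = (45, -70, +0.7).
Solve a·Δx + b·Δy = Δh: det = (-20)·(-70) − 45·(-40) = 3200.
∂h/∂x = [(+0.1)·(-70) − (+0.7)·(-40)] / 3200 = +0.006563
∂h/∂y = [(-20)·(+0.7) − 45·(+0.1)] / 3200 = -0.005781
Flow direction (−∇h) has components (-0.006563 E, +0.005781 N).
Azimuth = atan2(E, N) = atan2(-0.006563, +0.005781) = 311.4° ≈ 311°.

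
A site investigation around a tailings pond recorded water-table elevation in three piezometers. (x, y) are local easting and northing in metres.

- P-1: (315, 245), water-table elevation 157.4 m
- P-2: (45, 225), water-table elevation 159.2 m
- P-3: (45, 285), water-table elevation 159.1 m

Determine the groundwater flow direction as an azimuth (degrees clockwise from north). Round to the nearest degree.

Taking P-1 as reference: P-2−P-1 = (-270, -20, +1.8); P-3−P-1 = (-270, 40, +1.7).
Solve a·Δx + b·Δy = Δh: det = (-270)·40 − (-270)·(-20) = -16200.
∂h/∂x = [(+1.8)·40 − (+1.7)·(-20)] / -16200 = -0.006543
∂h/∂y = [(-270)·(+1.7) − (-270)·(+1.8)] / -16200 = -0.001667
Flow direction (−∇h) has components (+0.006543 E, +0.001667 N).
Azimuth = atan2(E, N) = atan2(+0.006543, +0.001667) = 75.7° ≈ 076°.

076°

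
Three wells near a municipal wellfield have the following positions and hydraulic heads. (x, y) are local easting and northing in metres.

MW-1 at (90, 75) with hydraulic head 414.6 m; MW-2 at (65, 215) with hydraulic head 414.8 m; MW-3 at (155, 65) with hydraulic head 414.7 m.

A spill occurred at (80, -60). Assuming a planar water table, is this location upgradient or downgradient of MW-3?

downgradient

With h = a·x + b·y + c and MW-1 as origin, the differences give:
  (-25)·a + 140·b = +0.2
  65·a + (-10)·b = +0.1
Eliminate b (×(-10) and ×140, subtract): -8850·a = -16.00 → a = ∂h/∂x = +0.001808
Back-substitute: b = ∂h/∂y = +0.001751.
Head at (80, -60) = 414.6 + (+0.001808)·(-10) + (+0.001751)·(-135) = 414.35 m.
That is lower than the 414.7 m at MW-3, so the point is downgradient.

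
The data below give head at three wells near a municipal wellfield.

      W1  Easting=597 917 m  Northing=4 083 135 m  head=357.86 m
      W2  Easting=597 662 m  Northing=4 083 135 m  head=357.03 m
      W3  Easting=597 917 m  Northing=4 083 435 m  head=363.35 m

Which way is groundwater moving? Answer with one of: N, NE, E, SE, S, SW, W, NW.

∂h/∂x = (357.03 − 357.86) / (597662 − 597917) = +0.003255
∂h/∂y = (363.35 − 357.86) / (4083435 − 4083135) = +0.01830
Flow = −∇h = (-0.003255 east, -0.01830 north), which points south.

S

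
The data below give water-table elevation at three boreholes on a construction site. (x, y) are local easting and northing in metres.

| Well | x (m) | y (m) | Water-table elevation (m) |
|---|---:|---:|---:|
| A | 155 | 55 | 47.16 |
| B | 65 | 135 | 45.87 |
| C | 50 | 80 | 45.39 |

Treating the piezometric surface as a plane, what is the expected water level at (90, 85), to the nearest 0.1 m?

46.1 m

Differences from A: to B (Δx, Δy, Δh) = (-90, 80, -1.29); to C = (-105, 25, -1.77).
Determinant of the coordinate differences = (-90)·25 − (-105)·80 = 6150.
∂h/∂x = [(-1.29)·25 − (-1.77)·80] / 6150 = +0.01778
∂h/∂y = [(-90)·(-1.77) − (-105)·(-1.29)] / 6150 = +0.003878
h(90, 85) = 47.16 + (+0.01778)·(-65) + (+0.003878)·(30) = 47.16 -1.156 +0.116 = 46.121 m.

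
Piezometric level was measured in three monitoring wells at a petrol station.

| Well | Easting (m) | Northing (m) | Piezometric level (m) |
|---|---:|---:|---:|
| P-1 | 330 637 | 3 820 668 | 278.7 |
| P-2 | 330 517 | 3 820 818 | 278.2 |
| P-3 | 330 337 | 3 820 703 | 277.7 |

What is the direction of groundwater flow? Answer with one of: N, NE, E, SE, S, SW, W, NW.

With h = a·x + b·y + c and P-1 as origin, the differences give:
  (-120)·a + 150·b = -0.5
  (-300)·a + 35·b = -1.0
Eliminate b (×35 and ×150, subtract): 40800·a = 132.50 → a = ∂h/∂x = +0.003248
Back-substitute: b = ∂h/∂y = -0.0007353.
Flow = −∇h = (-0.003248 east, +0.0007353 north), which points west.

W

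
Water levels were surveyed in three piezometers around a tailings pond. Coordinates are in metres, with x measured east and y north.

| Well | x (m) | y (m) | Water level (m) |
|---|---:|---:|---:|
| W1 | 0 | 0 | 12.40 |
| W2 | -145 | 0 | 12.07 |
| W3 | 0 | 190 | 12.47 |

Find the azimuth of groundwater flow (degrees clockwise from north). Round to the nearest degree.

∂h/∂x = (12.07 − 12.40) / (-145 − 0) = +0.002276
∂h/∂y = (12.47 − 12.40) / (190 − 0) = +0.0003684
Flow direction (−∇h) has components (-0.002276 E, -0.0003684 N).
Azimuth = atan2(E, N) = atan2(-0.002276, -0.0003684) = 260.8° ≈ 261°.

261°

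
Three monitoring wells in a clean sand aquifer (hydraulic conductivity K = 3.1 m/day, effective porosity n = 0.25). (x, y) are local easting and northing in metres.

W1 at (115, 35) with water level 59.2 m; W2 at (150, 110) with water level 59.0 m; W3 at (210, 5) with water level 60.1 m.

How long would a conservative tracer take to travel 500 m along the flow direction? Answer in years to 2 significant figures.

Differences from W1: to W2 (Δx, Δy, Δh) = (35, 75, -0.2); to W3 = (95, -30, +0.9).
Determinant of the coordinate differences = 35·(-30) − 95·75 = -8175.
∂h/∂x = [(-0.2)·(-30) − (+0.9)·75] / -8175 = +0.007523
∂h/∂y = [35·(+0.9) − 95·(-0.2)] / -8175 = -0.006177
|∇h| = √(0.007523² + -0.006177²) = 0.009734
Seepage velocity v = K·i/n = 3.1 × 0.009734 / 0.25 = 0.1207 m/day.
t = 500 / 0.1207 = 4143 days = 11.3 years.

11 years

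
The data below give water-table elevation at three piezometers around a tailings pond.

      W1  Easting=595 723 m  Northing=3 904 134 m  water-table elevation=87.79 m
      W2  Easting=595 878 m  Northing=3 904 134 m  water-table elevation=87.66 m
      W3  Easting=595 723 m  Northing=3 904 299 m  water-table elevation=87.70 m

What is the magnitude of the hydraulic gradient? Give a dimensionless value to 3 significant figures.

∂h/∂x = (87.66 − 87.79) / (595878 − 595723) = -0.0008387
∂h/∂y = (87.70 − 87.79) / (3904299 − 3904134) = -0.0005455
|∇h| = √(-0.0008387² + -0.0005455²) = 0.001

0.00100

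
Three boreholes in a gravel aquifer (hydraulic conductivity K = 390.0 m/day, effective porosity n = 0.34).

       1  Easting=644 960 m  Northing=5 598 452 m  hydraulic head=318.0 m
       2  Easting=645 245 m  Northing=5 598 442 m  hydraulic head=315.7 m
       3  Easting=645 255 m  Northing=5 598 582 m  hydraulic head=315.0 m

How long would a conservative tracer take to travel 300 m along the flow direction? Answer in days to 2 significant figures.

With h = a·x + b·y + c and 1 as origin, the differences give:
  285·a + (-10)·b = -2.3
  295·a + 130·b = -3.0
Eliminate b (×130 and ×(-10), subtract): 40000·a = -329.00 → a = ∂h/∂x = -0.008225
Back-substitute: b = ∂h/∂y = -0.004412.
|∇h| = √(-0.008225² + -0.004412²) = 0.009334
Seepage velocity v = K·i/n = 390.0 × 0.009334 / 0.34 = 10.71 m/day.
t = 300 / 10.71 = 28.01 days.

28 days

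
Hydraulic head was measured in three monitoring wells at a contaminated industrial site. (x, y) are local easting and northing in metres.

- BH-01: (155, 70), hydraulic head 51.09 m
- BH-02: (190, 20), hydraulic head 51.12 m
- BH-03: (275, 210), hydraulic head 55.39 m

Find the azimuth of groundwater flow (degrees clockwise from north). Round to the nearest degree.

With h = a·x + b·y + c and BH-01 as origin, the differences give:
  35·a + (-50)·b = +0.03
  120·a + 140·b = +4.30
Eliminate b (×140 and ×(-50), subtract): 10900·a = 219.200 → a = ∂h/∂x = +0.02011
Back-substitute: b = ∂h/∂y = +0.01348.
Flow direction (−∇h) has components (-0.02011 E, -0.01348 N).
Azimuth = atan2(E, N) = atan2(-0.02011, -0.01348) = 236.2° ≈ 236°.

236°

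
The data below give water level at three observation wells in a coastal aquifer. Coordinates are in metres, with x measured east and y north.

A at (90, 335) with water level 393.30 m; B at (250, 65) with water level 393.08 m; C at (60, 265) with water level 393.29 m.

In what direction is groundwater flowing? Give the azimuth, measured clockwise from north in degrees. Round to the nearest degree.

Taking A as reference: B−A = (160, -270, -0.22); C−A = (-30, -70, -0.01).
Determinant of the coordinate differences = 160·(-70) − (-30)·(-270) = -19300.
∂h/∂x = [(-0.22)·(-70) − (-0.01)·(-270)] / -19300 = -0.0006580
∂h/∂y = [160·(-0.01) − (-30)·(-0.22)] / -19300 = +0.0004249
Flow direction (−∇h) has components (+0.0006580 E, -0.0004249 N).
Azimuth = atan2(E, N) = atan2(+0.0006580, -0.0004249) = 122.8° ≈ 123°.

123°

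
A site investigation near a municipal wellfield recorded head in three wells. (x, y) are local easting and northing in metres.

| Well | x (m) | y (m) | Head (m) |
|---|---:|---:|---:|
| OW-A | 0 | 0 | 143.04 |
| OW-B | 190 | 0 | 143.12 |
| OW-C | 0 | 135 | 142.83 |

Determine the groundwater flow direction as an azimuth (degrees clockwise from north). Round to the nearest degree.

∂h/∂x = (143.12 − 143.04) / (190 − 0) = +0.0004211
∂h/∂y = (142.83 − 143.04) / (135 − 0) = -0.001556
Flow direction (−∇h) has components (-0.0004211 E, +0.001556 N).
Azimuth = atan2(E, N) = atan2(-0.0004211, +0.001556) = 344.9° ≈ 345°.

345°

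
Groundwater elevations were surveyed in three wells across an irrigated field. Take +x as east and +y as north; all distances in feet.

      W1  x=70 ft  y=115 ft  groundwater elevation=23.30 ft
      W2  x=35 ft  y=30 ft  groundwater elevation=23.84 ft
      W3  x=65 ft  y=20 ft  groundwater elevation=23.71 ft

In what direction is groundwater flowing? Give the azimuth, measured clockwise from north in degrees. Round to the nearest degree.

055°

With h = a·x + b·y + c and W1 as origin, the differences give:
  (-35)·a + (-85)·b = +0.54
  (-5)·a + (-95)·b = +0.41
Eliminate b (×(-95) and ×(-85), subtract): 2900·a = -16.450 → a = ∂h/∂x = -0.005672
Back-substitute: b = ∂h/∂y = -0.004017.
Flow direction (−∇h) has components (+0.005672 E, +0.004017 N).
Azimuth = atan2(E, N) = atan2(+0.005672, +0.004017) = 54.7° ≈ 055°.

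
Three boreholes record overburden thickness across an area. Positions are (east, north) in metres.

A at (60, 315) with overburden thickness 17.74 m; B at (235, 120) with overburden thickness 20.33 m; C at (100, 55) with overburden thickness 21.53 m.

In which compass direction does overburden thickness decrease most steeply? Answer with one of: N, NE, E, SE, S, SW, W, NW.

N

Taking A as reference: B−A = (175, -195, +2.59); C−A = (40, -260, +3.79).
Determinant of the coordinate differences = 175·(-260) − 40·(-195) = -37700.
∂d/∂x = [(+2.59)·(-260) − (+3.79)·(-195)] / -37700 = -0.001741
∂d/∂y = [175·(+3.79) − 40·(+2.59)] / -37700 = -0.01484
Steepest decrease is along −∇f = (+0.001741 E, +0.01484 N) → north.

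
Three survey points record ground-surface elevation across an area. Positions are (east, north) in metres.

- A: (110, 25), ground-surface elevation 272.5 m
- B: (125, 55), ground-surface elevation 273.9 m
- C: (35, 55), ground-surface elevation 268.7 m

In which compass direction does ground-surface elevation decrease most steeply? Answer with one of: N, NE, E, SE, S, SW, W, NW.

Differences from A: to B (Δx, Δy, Δh) = (15, 30, +1.4); to C = (-75, 30, -3.8).
Solve a·Δx + b·Δy = Δz: det = 15·30 − (-75)·30 = 2700.
∂z/∂x = [(+1.4)·30 − (-3.8)·30] / 2700 = +0.05778
∂z/∂y = [15·(-3.8) − (-75)·(+1.4)] / 2700 = +0.01778
Steepest decrease is along −∇f = (-0.05778 E, -0.01778 N) → west.

W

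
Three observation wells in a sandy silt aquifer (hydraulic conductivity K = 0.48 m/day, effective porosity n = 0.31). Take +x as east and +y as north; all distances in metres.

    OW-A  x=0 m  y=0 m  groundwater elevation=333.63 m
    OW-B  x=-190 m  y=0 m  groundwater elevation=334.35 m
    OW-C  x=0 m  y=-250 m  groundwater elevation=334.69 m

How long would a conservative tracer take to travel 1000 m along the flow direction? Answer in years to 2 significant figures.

∂h/∂x = (334.35 − 333.63) / (-190 − 0) = -0.003789
∂h/∂y = (334.69 − 333.63) / (-250 − 0) = -0.004240
|∇h| = √(-0.003789² + -0.004240²) = 0.005686
Seepage velocity v = K·i/n = 0.48 × 0.005686 / 0.31 = 0.008804 m/day.
t = 1000 / 0.008804 = 1.136e+05 days = 311 years.

310 years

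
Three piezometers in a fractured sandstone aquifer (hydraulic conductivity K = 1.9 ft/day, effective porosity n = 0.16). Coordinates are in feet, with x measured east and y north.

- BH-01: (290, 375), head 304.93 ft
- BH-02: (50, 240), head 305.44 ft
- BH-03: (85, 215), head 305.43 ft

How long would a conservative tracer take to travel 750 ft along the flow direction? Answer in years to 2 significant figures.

89 years

With h = a·x + b·y + c and BH-01 as origin, the differences give:
  (-240)·a + (-135)·b = +0.51
  (-205)·a + (-160)·b = +0.50
Eliminate b (×(-160) and ×(-135), subtract): 10725·a = -14.100 → a = ∂h/∂x = -0.001315
Back-substitute: b = ∂h/∂y = -0.001441.
|∇h| = √(-0.001315² + -0.001441²) = 0.001951
Seepage velocity v = K·i/n = 1.9 × 0.001951 / 0.16 = 0.02317 ft/day.
t = 750 / 0.02317 = 3.237e+04 days = 88.6 years.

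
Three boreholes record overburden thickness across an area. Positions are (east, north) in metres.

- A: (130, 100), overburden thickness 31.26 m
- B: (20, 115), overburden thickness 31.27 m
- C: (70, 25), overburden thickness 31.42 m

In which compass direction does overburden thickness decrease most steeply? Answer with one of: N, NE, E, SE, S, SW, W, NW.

Three-point gradient (reference A): Δ to B = (-110, 15, +0.01), Δ to C = (-60, -75, +0.16).
∂d/∂x = -0.0003443, ∂d/∂y = -0.001858 (det = 9150).
Steepest decrease is along −∇f = (+0.0003443 E, +0.001858 N) → north.

N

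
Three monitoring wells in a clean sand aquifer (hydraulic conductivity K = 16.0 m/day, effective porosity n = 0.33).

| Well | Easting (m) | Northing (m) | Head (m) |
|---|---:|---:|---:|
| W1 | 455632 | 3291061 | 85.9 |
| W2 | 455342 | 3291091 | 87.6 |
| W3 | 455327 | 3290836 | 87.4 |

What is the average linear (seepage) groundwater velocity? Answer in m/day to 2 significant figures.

0.28 m/day

With h = a·x + b·y + c and W1 as origin, the differences give:
  (-290)·a + 30·b = +1.7
  (-305)·a + (-225)·b = +1.5
Eliminate b (×(-225) and ×30, subtract): 74400·a = -427.50 → a = ∂h/∂x = -0.005746
Back-substitute: b = ∂h/∂y = +0.001122.
|∇h| = √(-0.005746² + 0.001122²) = 0.005855
Seepage velocity v = K·i/n = 16.0 × 0.005855 / 0.33 = 0.2839 m/day.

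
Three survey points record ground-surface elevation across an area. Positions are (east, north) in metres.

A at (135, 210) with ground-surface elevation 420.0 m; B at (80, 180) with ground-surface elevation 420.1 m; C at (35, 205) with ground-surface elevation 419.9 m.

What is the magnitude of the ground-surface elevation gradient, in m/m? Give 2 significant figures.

Taking A as reference: B−A = (-55, -30, +0.1); C−A = (-100, -5, -0.1).
Solve a·Δx + b·Δy = Δz: det = (-55)·(-5) − (-100)·(-30) = -2725.
∂z/∂x = [(+0.1)·(-5) − (-0.1)·(-30)] / -2725 = +0.001284
∂z/∂y = [(-55)·(-0.1) − (-100)·(+0.1)] / -2725 = -0.005688
|∇f| = √(0.001284² + -0.005688²) = 0.005831 m/m

0.0058 m/m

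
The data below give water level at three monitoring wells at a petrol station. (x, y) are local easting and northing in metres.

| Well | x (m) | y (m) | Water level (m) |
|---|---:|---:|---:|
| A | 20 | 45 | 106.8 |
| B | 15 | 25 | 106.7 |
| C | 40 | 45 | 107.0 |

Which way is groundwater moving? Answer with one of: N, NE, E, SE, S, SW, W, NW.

W

Three-point gradient (reference A): Δ to B = (-5, -20, -0.1), Δ to C = (20, 0, +0.2).
∂h/∂x = +0.01000, ∂h/∂y = +0.002500 (det = 400).
Flow = −∇h = (-0.01000 east, -0.002500 north), which points west.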